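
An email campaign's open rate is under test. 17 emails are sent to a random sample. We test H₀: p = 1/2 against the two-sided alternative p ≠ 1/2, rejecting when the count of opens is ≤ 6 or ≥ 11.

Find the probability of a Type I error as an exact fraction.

10889/32768

The significance level is the null-hypothesis probability of the rejection region {≤6} ∪ {≥11}.
By symmetry, α = 2·P(S ≤ 6) = 2·(1 + 17 + 136 + 680 + 2380 + 6188 + 12376)/131072 = 43556/131072 = 10889/32768.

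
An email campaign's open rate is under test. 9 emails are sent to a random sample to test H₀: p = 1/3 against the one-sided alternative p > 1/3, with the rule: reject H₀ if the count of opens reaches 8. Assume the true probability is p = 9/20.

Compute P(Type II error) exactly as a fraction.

Under the alternative p = 9/20, S ~ Binomial(9, 9/20); β is the probability the test does not reject, P(S < 8).
Equivalently, β = 1 − P(S ≥ 8) = 126837738533/128000000000.

126837738533/128000000000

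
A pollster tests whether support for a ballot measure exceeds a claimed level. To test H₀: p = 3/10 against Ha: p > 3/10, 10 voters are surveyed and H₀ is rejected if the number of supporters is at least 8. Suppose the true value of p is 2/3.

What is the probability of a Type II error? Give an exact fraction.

A Type II error is failing to reject when Ha holds: with p = 2/3, β = P(X ≤ 7).
Summing C(10,j)·(2/3)^j·(1/3)^{10-j} for j = 0..7 gives 13795/19683.

13795/19683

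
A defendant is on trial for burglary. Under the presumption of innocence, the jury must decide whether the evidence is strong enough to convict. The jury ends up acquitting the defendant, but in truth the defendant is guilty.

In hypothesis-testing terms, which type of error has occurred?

The null hypothesis here is that the defendant is innocent.
'Acquitting the defendant' corresponds to failing to reject H₀.
H₀ was not rejected but H₀ is false — a Type II error (false negative).

Type II error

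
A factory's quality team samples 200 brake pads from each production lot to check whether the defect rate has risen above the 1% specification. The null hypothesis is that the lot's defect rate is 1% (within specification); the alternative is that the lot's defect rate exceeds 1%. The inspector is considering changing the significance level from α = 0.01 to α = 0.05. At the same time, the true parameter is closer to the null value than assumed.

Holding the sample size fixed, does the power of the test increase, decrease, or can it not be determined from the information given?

Cannot be determined from the information given.

The first change alone would make β decrease; the second alone would make β increase. Which effect dominates depends on the magnitudes, which are not given.
Since power = 1 − β, the effect on power is likewise indeterminate.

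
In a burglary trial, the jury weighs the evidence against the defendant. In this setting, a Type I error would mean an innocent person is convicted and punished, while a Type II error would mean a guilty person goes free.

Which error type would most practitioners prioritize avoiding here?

The Type I consequence (an innocent person is convicted and punished) is more severe than the Type II consequence (a guilty person goes free).

Type I error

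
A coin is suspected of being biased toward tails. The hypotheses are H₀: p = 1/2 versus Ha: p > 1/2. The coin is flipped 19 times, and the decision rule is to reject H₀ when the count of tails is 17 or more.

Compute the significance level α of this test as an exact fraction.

The Type I error probability is α = P(X ≥ 17) computed under H₀, where X ~ Binomial(19, 1/2).
P(X ≥ 17) = [C(19,17) + C(19,18) + C(19,19)] / 2^19 = (171 + 19 + 1) / 524288 = 191/524288.

191/524288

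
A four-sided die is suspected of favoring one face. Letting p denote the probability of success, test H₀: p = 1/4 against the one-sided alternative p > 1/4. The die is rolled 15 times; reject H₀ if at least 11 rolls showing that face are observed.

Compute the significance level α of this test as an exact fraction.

The Type I error probability is α = P(K ≥ 11) computed under H₀, where K ~ Binomial(15, 1/4).
Adding the binomial terms for j = 11 through 15 with p = 1/4 yields 123841/1073741824.

123841/1073741824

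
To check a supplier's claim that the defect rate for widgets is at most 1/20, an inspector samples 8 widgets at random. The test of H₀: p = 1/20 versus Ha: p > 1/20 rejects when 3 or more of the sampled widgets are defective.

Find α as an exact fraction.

α = P(reject H₀ | H₀ true) = P(X ≥ 3 | p = 1/20), X ~ Binomial(8, 1/20).
Computing the lower-tail complement: 1 − 25451821621/25600000000 = 148178379/25600000000.

148178379/25600000000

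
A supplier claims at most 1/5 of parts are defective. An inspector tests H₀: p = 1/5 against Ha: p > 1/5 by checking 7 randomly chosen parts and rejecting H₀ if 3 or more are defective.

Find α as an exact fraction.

2313/15625

The significance level is the probability, assuming p = 1/5, of seeing 3 or more defectives in 7 draws.
Computing the lower-tail complement: 1 − 13312/15625 = 2313/15625.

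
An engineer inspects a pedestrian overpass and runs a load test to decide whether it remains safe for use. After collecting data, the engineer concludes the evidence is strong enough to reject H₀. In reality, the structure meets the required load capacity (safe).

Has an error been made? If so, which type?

Type I error

The conventional null hypothesis here is that the structure meets the required load capacity (safe).
H₀ was rejected, but H₀ is actually true.
Rejecting a true null hypothesis is a Type I error (false positive).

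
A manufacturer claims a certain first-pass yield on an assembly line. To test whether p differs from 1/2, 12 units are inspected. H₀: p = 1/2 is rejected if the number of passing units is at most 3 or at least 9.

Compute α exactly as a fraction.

Under H₀, K ~ Binomial(12, 1/2); α is the probability of landing in either tail, P(K ≤ 3) + P(K ≥ 9).
By symmetry, α = 2·P(K ≤ 3) = 2·(1 + 12 + 66 + 220)/4096 = 598/4096 = 299/2048.

299/2048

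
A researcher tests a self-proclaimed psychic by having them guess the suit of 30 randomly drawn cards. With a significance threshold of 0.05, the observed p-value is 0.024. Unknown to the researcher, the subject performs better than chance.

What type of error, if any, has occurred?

The conventional null hypothesis is that the subject is guessing at random (p = 1/4).
Since p = 0.024 < α = 0.05, H₀ is rejected.
H₀ is false (actually the subject performs better than chance).
The decision matches the true state — no error.

Neither — the decision is correct.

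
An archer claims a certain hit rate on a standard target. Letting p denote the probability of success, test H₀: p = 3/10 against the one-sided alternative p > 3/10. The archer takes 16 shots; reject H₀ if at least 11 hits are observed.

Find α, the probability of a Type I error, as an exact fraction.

15663201513957/10000000000000000

Under H₀, Y ~ Binomial(16, 3/10), and α = P(Y ≥ 11).
P(Y ≥ 11) = Σ_{j=11}^{16} C(16,j)·(3/10)^j·(7/10)^{16-j} = 15663201513957/10000000000000000.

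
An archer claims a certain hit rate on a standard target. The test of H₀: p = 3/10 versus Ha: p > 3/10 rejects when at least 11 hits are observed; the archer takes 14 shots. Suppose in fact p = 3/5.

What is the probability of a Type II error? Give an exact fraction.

5344795024/6103515625

A Type II error is failing to reject when Ha holds: with p = 3/5, β = P(K ≤ 10).
Summing C(14,j)·(3/5)^j·(2/5)^{14-j} for j = 0..10 gives 5344795024/6103515625.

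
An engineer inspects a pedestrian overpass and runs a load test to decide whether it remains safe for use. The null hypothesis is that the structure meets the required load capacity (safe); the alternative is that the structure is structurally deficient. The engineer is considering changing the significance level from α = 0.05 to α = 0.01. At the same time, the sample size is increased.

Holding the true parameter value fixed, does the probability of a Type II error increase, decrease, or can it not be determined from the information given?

Cannot be determined from the information given.

The first change alone would make β increase; the second alone would make β decrease. Which effect dominates depends on the magnitudes, which are not given.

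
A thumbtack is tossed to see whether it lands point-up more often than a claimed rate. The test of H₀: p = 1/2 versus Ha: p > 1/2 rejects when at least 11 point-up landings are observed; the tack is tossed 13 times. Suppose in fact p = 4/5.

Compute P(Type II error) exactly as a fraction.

β = P(fail to reject H₀ | Ha true) = P(X ≤ 10 | p = 4/5), X ~ Binomial(13, 4/5).
Summing C(13,j)·(4/5)^j·(1/5)^{13-j} for j = 0..10 gives 608334741/1220703125.

608334741/1220703125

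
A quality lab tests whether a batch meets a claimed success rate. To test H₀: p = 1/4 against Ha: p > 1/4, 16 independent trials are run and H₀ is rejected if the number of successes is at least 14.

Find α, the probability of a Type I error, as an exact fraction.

1129/4294967296

Under H₀, Y ~ Binomial(16, 1/4), and α = P(Y ≥ 14).
Summing C(16,j)(1/4)^j(3/4)^{16−j} for j = 14,…,16 gives 1129/4294967296.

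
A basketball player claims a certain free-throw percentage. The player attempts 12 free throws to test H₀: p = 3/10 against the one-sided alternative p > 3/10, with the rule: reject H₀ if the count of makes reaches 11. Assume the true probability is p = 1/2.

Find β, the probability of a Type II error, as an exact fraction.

Under the alternative p = 1/2, K ~ Binomial(12, 1/2); β is the probability the test does not reject, P(K < 11).
Adding the binomial probabilities P(K=0)+…+P(K=10) at p = 1/2 gives 4083/4096.

4083/4096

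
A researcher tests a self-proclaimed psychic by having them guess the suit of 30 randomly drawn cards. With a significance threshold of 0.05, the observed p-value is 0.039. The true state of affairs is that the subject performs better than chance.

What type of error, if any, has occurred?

No error (correct decision).

The conventional null hypothesis is that the subject is guessing at random (p = 1/4).
Since p = 0.039 < α = 0.05, H₀ is rejected.
H₀ is false (actually the subject performs better than chance).
The decision matches the true state — no error.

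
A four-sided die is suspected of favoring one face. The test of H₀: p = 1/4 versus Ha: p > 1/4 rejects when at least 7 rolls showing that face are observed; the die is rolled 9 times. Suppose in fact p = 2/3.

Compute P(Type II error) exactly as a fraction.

12259/19683

β = P(fail to reject H₀ | Ha true) = P(S ≤ 6 | p = 2/3), S ~ Binomial(9, 2/3).
Adding the binomial probabilities P(S=0)+…+P(S=6) at p = 2/3 gives 12259/19683.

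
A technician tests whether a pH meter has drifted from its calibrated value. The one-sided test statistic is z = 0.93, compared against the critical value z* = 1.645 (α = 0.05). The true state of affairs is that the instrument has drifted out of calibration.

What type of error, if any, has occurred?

Type II error

The conventional null hypothesis is that the instrument is correctly calibrated.
Since z = 0.93 ≤ z* = 1.645, H₀ is not rejected.
H₀ is false (actually the instrument has drifted out of calibration).
Failing to reject a false H₀ is a Type II error.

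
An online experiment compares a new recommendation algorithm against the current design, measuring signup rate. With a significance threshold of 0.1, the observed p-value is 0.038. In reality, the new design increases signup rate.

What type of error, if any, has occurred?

The conventional null hypothesis is that the new design has no effect on signup rate.
Since p = 0.038 < α = 0.1, H₀ is rejected.
H₀ is false (actually the new design increases signup rate).
The decision matches the true state — no error.

No error (correct decision).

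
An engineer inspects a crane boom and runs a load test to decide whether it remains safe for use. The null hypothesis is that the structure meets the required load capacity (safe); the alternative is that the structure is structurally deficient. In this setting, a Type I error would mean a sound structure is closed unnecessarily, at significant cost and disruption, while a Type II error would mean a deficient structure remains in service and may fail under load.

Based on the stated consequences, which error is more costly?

The Type II consequence (a deficient structure remains in service and may fail under load) is more severe than the Type I consequence (a sound structure is closed unnecessarily, at significant cost and disruption).

Type II error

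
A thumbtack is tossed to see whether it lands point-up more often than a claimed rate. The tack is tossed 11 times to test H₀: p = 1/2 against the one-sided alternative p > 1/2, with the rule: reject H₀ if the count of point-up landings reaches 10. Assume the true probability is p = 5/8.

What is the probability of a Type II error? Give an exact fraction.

β = P(fail to reject H₀ | Ha true) = P(K ≤ 9 | p = 5/8), K ~ Binomial(11, 5/8).
Equivalently, β = 1 − P(K ≥ 10) = 4109420421/4294967296.

4109420421/4294967296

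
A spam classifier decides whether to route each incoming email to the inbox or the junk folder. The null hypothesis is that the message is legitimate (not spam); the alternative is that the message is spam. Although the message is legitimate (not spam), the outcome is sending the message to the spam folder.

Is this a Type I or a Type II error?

Type I error

'Sending the message to the spam folder' corresponds to rejecting H₀.
H₀ was rejected but H₀ is true — a Type I error (false positive).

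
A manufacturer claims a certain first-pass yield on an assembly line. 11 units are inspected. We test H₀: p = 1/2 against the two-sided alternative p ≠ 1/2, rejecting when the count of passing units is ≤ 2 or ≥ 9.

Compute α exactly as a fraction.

67/1024

Under H₀, X ~ Binomial(11, 1/2); α is the probability of landing in either tail, P(X ≤ 2) + P(X ≥ 9).
Each tail has probability (1 + 11 + 55)/2048; doubling gives α = 134/2048 = 67/1024.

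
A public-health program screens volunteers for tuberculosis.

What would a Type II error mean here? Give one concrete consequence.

A Type II error would mean concluding that the patient does not have tuberculosis (or at least failing to establish that the patient has tuberculosis) when in fact the patient has tuberculosis. Consequence: the disease goes undetected and untreated until it has progressed.

With the conventional null hypothesis that the patient does not have tuberculosis:
A Type II error is failing to reject H₀ when H₀ is false.
Here that means clearing the patient as negative when actually the patient has tuberculosis.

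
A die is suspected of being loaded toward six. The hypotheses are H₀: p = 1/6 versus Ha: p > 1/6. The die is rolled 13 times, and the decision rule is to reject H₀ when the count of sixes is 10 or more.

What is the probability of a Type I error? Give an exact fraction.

18883/6530347008

The Type I error probability is α = P(X ≥ 10) computed under H₀, where X ~ Binomial(13, 1/6).
P(X ≥ 10) = Σ_{j=10}^{13} C(13,j)·(1/6)^j·(5/6)^{13-j} = 18883/6530347008.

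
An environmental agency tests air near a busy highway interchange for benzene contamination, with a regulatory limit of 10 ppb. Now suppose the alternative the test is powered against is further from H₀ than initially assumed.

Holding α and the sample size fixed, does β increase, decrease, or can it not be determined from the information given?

A larger true effect moves the Ha sampling distribution further from the H₀ critical value, making rejection more likely when Ha is true.

It decreases.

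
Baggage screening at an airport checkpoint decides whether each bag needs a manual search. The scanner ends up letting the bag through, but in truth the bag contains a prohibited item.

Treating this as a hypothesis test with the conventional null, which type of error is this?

Type II error

The null hypothesis here is that the bag contains no prohibited items.
'Letting the bag through' corresponds to failing to reject H₀.
H₀ was not rejected but H₀ is false — a Type II error (false negative).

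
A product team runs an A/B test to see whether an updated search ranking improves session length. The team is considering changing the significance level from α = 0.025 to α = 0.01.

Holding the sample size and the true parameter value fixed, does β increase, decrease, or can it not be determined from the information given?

It increases.

Lowering α raises the bar for rejection; under Ha, the test now fails to reject on outcomes it previously would have rejected.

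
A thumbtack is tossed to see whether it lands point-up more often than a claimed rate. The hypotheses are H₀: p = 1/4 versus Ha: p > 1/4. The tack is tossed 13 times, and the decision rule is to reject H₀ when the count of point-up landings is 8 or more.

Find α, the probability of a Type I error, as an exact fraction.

23695/4194304

The Type I error probability is α = P(K ≥ 8) computed under H₀, where K ~ Binomial(13, 1/4).
Summing C(13,j)(1/4)^j(3/4)^{13−j} for j = 8,…,13 gives 23695/4194304.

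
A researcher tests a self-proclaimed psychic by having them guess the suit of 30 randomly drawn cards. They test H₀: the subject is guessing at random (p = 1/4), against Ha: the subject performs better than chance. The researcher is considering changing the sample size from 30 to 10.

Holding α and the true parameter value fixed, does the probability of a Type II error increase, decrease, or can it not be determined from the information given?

It increases.

Reducing n widens both sampling distributions, so the test has less ability to distinguish Ha from H₀.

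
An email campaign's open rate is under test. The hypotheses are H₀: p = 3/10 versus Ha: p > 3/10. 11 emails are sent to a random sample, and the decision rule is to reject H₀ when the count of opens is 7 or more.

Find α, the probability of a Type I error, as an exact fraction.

The Type I error probability is α = P(X ≥ 7) computed under H₀, where X ~ Binomial(11, 3/10).
Adding the binomial terms for j = 7 through 11 with p = 3/10 yields 216191511/10000000000.

216191511/10000000000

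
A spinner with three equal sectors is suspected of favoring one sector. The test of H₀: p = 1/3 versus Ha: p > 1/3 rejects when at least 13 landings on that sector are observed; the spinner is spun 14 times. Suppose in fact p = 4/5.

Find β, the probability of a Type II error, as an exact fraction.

β = P(fail to reject H₀ | Ha true) = P(K ≤ 12 | p = 4/5), K ~ Binomial(14, 4/5).
Summing C(14,j)·(4/5)^j·(1/5)^{14-j} for j = 0..12 gives 4895556073/6103515625.

4895556073/6103515625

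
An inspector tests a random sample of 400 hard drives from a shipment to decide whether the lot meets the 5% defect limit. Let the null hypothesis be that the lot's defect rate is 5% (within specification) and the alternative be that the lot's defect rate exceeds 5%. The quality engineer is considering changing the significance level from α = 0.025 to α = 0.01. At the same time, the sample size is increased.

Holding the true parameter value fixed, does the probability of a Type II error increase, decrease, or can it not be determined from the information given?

The first change alone would make β increase; the second alone would make β decrease. Which effect dominates depends on the magnitudes, which are not given.

Cannot be determined from the information given.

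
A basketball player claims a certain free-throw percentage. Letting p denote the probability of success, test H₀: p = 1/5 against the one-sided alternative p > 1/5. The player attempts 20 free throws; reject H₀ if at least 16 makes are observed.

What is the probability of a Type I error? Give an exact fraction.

α = P(reject H₀ | H₀ true) = P(S ≥ 16 | p = 1/5), with S ~ Binomial(20, 1/5).
P(S ≥ 16) = Σ_{j=16}^{20} C(20,j)·(1/5)^j·(4/5)^{20-j} = 1316401/95367431640625.

1316401/95367431640625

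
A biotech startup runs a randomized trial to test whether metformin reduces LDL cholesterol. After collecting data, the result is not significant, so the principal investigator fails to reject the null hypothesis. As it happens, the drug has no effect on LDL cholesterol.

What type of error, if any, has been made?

The conventional null hypothesis here is that the drug has no effect on LDL cholesterol.
The test retained a true H₀ — the decision matches the true state.

Neither — the decision is correct.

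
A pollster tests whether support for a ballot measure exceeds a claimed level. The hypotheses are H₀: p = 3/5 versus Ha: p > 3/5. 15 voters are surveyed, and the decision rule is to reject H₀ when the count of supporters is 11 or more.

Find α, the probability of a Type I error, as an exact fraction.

α = P(reject H₀ | H₀ true) = P(Y ≥ 11 | p = 3/5), with Y ~ Binomial(15, 3/5).
Adding the binomial terms for j = 11 through 15 with p = 3/5 yields 6630789357/30517578125.

6630789357/30517578125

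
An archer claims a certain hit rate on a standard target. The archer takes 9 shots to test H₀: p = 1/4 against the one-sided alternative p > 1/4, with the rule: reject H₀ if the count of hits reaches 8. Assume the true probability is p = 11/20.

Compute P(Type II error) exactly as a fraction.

Under the alternative p = 11/20, K ~ Binomial(9, 11/20); β is the probability the test does not reject, P(K < 8).
Adding the binomial probabilities P(K=0)+…+P(K=7) at p = 11/20 gives 123069745737/128000000000.

123069745737/128000000000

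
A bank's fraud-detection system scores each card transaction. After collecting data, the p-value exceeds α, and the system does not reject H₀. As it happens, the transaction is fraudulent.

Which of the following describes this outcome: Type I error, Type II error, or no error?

The conventional null hypothesis here is that the transaction is legitimate.
H₀ was not rejected, but H₀ is actually false.
Failing to reject a false null hypothesis is a Type II error (false negative).

Type II error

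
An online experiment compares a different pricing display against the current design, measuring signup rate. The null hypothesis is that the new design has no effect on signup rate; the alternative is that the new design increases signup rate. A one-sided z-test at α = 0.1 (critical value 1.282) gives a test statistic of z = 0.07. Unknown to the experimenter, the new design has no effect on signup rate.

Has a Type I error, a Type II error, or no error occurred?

No error (correct decision).

Since z = 0.07 ≤ z* = 1.282, H₀ is not rejected.
H₀ is true (actually the new design has no effect on signup rate).
The decision matches the true state — no error.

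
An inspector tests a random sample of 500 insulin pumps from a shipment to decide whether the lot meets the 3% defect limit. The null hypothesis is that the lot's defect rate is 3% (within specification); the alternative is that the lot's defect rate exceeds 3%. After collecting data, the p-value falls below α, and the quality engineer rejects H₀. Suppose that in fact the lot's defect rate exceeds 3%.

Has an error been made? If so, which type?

The test rejected a false H₀ — the decision matches the true state.

Neither — the decision is correct.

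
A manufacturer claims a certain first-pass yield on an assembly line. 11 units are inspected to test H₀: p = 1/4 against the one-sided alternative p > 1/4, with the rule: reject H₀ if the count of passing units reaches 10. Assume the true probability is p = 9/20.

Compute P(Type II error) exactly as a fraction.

A Type II error is failing to reject when Ha holds: with p = 9/20, β = P(K ≤ 9).
Adding the binomial probabilities P(K=0)+…+P(K=9) at p = 9/20 gives 20434671802787/20480000000000.

20434671802787/20480000000000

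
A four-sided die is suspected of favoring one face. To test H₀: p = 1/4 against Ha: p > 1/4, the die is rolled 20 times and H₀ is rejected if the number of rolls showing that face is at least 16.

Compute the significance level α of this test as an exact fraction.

α = P(reject H₀ | H₀ true) = P(X ≥ 16 | p = 1/4), with X ~ Binomial(20, 1/4).
Summing C(20,j)(1/4)^j(3/4)^{20−j} for j = 16,…,20 gives 106249/274877906944.

106249/274877906944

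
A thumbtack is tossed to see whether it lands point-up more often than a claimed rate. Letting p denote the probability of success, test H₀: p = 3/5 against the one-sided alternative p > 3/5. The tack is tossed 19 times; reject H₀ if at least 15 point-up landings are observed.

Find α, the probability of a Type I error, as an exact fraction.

265555221849/3814697265625

The Type I error probability is α = P(S ≥ 15) computed under H₀, where S ~ Binomial(19, 3/5).
P(S ≥ 15) = Σ_{j=15}^{19} C(19,j)·(3/5)^j·(2/5)^{19-j} = 265555221849/3814697265625.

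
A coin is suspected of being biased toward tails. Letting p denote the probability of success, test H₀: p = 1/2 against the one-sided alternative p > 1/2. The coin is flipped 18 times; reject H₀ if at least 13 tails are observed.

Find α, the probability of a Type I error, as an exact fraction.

α = P(reject H₀ | H₀ true) = P(K ≥ 13 | p = 1/2), with K ~ Binomial(18, 1/2).
P(K ≥ 13) = [C(18,13) + C(18,14) + C(18,15) + C(18,16) + C(18,17) + C(18,18)] / 2^18 = (8568 + 3060 + 816 + 153 + 18 + 1) / 262144 = 12616/262144 = 1577/32768.

1577/32768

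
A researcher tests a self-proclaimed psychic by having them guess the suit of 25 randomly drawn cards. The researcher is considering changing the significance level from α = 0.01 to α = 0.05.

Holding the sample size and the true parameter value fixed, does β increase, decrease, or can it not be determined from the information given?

It decreases.

Relaxing α lowers the evidence threshold; under Ha, outcomes that previously fell short now trigger rejection.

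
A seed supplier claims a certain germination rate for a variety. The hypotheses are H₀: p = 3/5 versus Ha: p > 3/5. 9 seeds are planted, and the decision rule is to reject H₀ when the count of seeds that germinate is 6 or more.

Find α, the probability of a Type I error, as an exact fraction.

942597/1953125

Under H₀, X ~ Binomial(9, 3/5), and α = P(X ≥ 6).
Summing C(9,j)(3/5)^j(2/5)^{9−j} for j = 6,…,9 gives 942597/1953125.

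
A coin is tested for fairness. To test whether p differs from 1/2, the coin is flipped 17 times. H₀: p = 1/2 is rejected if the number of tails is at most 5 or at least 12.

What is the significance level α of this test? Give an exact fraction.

4701/32768

α = P(Y ≤ 5 or Y ≥ 12 | p = 1/2), Y ~ Binomial(17, 1/2).
Each tail has probability (1 + 17 + 136 + 680 + 2380 + 6188)/131072; doubling gives α = 18804/131072 = 4701/32768.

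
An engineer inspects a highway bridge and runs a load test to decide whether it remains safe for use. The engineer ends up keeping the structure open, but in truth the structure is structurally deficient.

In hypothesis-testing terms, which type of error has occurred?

Type II error

The null hypothesis here is that the structure meets the required load capacity (safe).
'Keeping the structure open' corresponds to failing to reject H₀.
H₀ was not rejected but H₀ is false — a Type II error (false negative).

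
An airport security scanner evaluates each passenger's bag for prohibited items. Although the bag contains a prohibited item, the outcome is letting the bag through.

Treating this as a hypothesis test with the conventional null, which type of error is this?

Type II error

The null hypothesis here is that the bag contains no prohibited items.
'Letting the bag through' corresponds to failing to reject H₀.
H₀ was not rejected but H₀ is false — a Type II error (false negative).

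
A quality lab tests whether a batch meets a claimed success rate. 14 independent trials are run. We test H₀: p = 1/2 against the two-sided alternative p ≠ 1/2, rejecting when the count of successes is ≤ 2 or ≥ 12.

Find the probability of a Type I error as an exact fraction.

Under H₀, K ~ Binomial(14, 1/2); α is the probability of landing in either tail, P(K ≤ 2) + P(K ≥ 12).
Each tail has probability (1 + 14 + 91)/16384; doubling gives α = 212/16384 = 53/4096.

53/4096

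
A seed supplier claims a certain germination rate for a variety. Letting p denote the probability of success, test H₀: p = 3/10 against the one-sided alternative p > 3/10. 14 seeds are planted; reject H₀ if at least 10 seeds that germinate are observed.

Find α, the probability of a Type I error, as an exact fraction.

The Type I error probability is α = P(X ≥ 10) computed under H₀, where X ~ Binomial(14, 3/10).
P(X ≥ 10) = Σ_{j=10}^{14} C(14,j)·(3/10)^j·(7/10)^{14-j} = 33313260987/20000000000000.

33313260987/20000000000000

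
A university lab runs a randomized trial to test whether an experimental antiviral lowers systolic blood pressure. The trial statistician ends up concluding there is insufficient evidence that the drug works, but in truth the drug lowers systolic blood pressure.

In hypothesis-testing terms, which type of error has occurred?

The null hypothesis here is that the drug has no effect on systolic blood pressure.
'Concluding there is insufficient evidence that the drug works' corresponds to failing to reject H₀.
H₀ was not rejected but H₀ is false — a Type II error (false negative).

Type II error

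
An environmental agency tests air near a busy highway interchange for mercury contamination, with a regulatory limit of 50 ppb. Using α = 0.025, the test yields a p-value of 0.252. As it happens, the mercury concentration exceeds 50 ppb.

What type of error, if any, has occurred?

Type II error

The conventional null hypothesis is that the mercury concentration is at or below 50 ppb (safe).
Since p = 0.252 ≥ α = 0.025, H₀ is not rejected.
H₀ is false (actually the mercury concentration exceeds 50 ppb).
Failing to reject a false H₀ is a Type II error.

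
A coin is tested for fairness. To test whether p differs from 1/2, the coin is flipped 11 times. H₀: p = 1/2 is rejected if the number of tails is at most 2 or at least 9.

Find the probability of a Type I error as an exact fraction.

The significance level is the null-hypothesis probability of the rejection region {≤2} ∪ {≥9}.
The two tails are symmetric, so α = 2·(1 + 11 + 55)/2^11 = 134/2048 = 67/1024.

67/1024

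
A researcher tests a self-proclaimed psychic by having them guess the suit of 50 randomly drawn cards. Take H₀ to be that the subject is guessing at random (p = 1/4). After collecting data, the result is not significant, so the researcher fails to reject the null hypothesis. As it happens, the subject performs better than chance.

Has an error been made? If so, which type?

H₀ was not rejected, but H₀ is actually false.
Failing to reject a false null hypothesis is a Type II error (false negative).

Type II error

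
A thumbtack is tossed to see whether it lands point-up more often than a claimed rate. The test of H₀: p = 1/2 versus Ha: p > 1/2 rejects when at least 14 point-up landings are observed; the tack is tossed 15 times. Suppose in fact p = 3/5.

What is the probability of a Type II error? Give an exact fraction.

A Type II error is failing to reject when Ha holds: with p = 3/5, β = P(K ≤ 13).
Summing C(15,j)·(3/5)^j·(2/5)^{15-j} for j = 0..13 gives 30359740148/30517578125.

30359740148/30517578125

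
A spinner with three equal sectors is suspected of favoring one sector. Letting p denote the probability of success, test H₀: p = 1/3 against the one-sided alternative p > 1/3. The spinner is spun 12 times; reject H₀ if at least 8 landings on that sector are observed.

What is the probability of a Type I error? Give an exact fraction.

α = P(reject H₀ | H₀ true) = P(Y ≥ 8 | p = 1/3), with Y ~ Binomial(12, 1/3).
Adding the binomial terms for j = 8 through 12 with p = 1/3 yields 3323/177147.

3323/177147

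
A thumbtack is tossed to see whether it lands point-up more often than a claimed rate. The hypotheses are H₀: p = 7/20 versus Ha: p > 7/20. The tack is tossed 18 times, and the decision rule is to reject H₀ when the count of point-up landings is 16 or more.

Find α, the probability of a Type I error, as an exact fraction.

α = P(reject H₀ | H₀ true) = P(X ≥ 16 | p = 7/20), with X ~ Binomial(18, 7/20).
Summing C(18,j)(7/20)^j(13/20)^{18−j} for j = 16,…,18 gives 114420979951136243/32768000000000000000000.

114420979951136243/32768000000000000000000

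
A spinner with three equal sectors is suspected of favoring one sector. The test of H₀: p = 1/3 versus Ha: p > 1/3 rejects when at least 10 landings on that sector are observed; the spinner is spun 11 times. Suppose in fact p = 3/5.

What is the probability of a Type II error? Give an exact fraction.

β = P(fail to reject H₀ | Ha true) = P(K ≤ 9 | p = 3/5), K ~ Binomial(11, 3/5).
Equivalently, β = 1 − P(K ≥ 10) = 1894076/1953125.

1894076/1953125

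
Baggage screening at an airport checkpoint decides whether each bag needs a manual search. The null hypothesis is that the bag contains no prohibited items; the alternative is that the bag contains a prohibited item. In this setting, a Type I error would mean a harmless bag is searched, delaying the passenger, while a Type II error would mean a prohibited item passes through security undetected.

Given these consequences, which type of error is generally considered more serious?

Type II error

The Type II consequence (a prohibited item passes through security undetected) is more severe than the Type I consequence (a harmless bag is searched, delaying the passenger).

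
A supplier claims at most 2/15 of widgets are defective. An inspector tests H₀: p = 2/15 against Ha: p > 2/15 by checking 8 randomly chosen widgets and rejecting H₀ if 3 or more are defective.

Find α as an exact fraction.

67527008/854296875

Under H₀, X ~ Binomial(8, 2/15); the Type I error rate is P(X ≥ 3).
α = 1 − P(X ≤ 2) = 1 − 786769867/854296875 = 67527008/854296875.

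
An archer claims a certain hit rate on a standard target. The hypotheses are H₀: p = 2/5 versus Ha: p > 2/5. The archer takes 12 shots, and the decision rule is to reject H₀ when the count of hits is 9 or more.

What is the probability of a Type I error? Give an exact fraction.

Under H₀, K ~ Binomial(12, 2/5), and α = P(K ≥ 9).
Summing C(12,j)(2/5)^j(3/5)^{12−j} for j = 9,…,12 gives 745472/48828125.

745472/48828125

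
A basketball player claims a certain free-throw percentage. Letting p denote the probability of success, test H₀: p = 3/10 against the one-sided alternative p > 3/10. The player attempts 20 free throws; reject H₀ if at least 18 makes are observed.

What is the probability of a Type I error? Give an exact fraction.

α = P(reject H₀ | H₀ true) = P(X ≥ 18 | p = 3/10), with X ~ Binomial(20, 3/10).
P(X ≥ 18) = Σ_{j=18}^{20} C(20,j)·(3/10)^j·(7/10)^{20-j} = 3773088142371/100000000000000000000.

3773088142371/100000000000000000000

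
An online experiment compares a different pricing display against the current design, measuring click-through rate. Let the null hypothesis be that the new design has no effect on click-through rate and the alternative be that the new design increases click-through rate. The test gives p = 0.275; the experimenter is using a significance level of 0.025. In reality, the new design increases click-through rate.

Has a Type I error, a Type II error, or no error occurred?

Type II error

Since p = 0.275 ≥ α = 0.025, H₀ is not rejected.
H₀ is false (actually the new design increases click-through rate).
Failing to reject a false H₀ is a Type II error.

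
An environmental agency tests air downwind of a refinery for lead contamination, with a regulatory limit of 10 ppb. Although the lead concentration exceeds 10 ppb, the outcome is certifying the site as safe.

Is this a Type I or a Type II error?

Type II error

The null hypothesis here is that the lead concentration is at or below 10 ppb (safe).
'Certifying the site as safe' corresponds to failing to reject H₀.
H₀ was not rejected but H₀ is false — a Type II error (false negative).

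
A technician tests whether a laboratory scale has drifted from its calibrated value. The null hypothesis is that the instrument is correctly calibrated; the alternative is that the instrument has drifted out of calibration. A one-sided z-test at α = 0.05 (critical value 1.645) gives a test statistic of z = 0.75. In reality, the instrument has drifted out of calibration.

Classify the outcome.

Type II error

Since z = 0.75 ≤ z* = 1.645, H₀ is not rejected.
H₀ is false (actually the instrument has drifted out of calibration).
Failing to reject a false H₀ is a Type II error.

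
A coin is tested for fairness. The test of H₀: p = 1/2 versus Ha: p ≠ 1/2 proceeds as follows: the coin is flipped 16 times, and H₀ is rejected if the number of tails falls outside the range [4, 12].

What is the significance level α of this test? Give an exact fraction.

697/32768

The significance level is the null-hypothesis probability of the rejection region {≤3} ∪ {≥13}.
The two tails are symmetric, so α = 2·(1 + 16 + 120 + 560)/2^16 = 1394/65536 = 697/32768.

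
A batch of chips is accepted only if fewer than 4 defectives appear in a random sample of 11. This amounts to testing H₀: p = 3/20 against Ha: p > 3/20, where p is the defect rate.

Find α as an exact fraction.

Under H₀, Y ~ Binomial(11, 3/20); the Type I error rate is P(Y ≥ 4).
α = 1 − P(Y ≤ 3) = 1 − 4764442332203/5120000000000 = 355557667797/5120000000000.

355557667797/5120000000000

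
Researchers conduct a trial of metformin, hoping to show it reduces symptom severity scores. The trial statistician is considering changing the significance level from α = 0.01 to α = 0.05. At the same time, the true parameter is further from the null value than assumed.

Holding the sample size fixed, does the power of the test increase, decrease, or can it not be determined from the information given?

A larger α widens the rejection region, so when the alternative is true more outcomes lead to rejection — failing to reject becomes less likely. A larger true effect moves the Ha sampling distribution further from the H₀ critical value, making rejection more likely when Ha is true. Both changes push β in the same direction.
Since power = 1 − β and β decreases, power increases.

It increases.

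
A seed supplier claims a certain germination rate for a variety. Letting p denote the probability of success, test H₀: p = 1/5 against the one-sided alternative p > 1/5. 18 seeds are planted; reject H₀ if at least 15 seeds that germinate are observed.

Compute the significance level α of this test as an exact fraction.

α = P(reject H₀ | H₀ true) = P(K ≥ 15 | p = 1/5), with K ~ Binomial(18, 1/5).
Summing C(18,j)(1/5)^j(4/5)^{18−j} for j = 15,…,18 gives 10949/762939453125.

10949/762939453125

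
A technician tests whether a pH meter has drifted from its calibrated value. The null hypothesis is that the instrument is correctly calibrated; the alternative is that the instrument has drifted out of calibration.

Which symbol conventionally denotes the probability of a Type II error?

P(Type II error) = P(fail to reject H₀ | H₀ false) = β.

β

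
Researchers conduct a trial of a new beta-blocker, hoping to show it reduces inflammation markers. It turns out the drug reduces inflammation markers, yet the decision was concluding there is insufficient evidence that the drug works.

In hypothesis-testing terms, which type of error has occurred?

Type II error

The null hypothesis here is that the drug has no effect on inflammation markers.
'Concluding there is insufficient evidence that the drug works' corresponds to failing to reject H₀.
H₀ was not rejected but H₀ is false — a Type II error (false negative).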